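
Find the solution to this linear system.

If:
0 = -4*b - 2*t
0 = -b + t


Then:
b = 0
t = 0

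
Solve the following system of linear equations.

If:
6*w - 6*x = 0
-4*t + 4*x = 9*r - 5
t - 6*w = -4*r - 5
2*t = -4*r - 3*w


Then:
r = -7
t = 79/5
w = -6/5
x = -6/5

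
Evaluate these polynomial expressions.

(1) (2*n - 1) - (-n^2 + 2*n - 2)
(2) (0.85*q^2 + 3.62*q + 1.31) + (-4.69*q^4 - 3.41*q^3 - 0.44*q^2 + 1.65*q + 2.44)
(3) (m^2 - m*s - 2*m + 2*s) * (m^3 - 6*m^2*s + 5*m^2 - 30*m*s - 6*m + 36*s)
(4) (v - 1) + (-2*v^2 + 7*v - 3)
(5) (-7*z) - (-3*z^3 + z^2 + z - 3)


(1) = n^2 + 1
(2) = -4.69*q^4 - 3.41*q^3 + 0.41*q^2 + 5.27*q + 3.75
(3) = m^5 - 7*m^4*s + 3*m^4 + 6*m^3*s^2 - 21*m^3*s - 16*m^3 + 18*m^2*s^2 + 112*m^2*s + 12*m^2 - 96*m*s^2 - 84*m*s + 72*s^2
(4) = -2*v^2 + 8*v - 4
(5) = 3*z^3 - z^2 - 8*z + 3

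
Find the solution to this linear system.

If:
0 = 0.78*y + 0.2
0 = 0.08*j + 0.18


Then:
j = -2.25
y = -0.26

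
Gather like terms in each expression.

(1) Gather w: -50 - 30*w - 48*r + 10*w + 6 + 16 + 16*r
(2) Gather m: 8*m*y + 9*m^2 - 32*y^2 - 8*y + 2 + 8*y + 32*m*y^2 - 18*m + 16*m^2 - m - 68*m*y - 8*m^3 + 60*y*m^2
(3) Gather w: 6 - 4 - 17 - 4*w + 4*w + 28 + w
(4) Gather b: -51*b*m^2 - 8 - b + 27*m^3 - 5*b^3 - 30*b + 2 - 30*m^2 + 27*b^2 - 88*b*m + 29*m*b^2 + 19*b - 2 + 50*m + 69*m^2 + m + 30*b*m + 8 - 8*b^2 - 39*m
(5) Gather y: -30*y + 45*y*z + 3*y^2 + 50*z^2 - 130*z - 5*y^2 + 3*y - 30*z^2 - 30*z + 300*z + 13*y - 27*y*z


(1) = -32*r - 20*w - 28
(2) = -8*m^3 + m^2*(60*y + 25) + m*(32*y^2 - 60*y - 19) - 32*y^2 + 2
(3) = w + 13
(4) = -5*b^3 + b^2*(29*m + 19) + b*(-51*m^2 - 58*m - 12) + 27*m^3 + 39*m^2 + 12*m
(5) = -2*y^2 + y*(18*z - 14) + 20*z^2 + 140*z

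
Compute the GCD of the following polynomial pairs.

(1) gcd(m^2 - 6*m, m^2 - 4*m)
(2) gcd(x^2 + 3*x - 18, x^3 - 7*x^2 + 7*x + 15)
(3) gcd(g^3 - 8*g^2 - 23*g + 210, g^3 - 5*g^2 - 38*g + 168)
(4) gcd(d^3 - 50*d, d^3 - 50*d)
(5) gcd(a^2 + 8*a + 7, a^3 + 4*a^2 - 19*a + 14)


(1) = m
(2) = x - 3
(3) = g - 7
(4) = d^3 - 50*d
(5) = a + 7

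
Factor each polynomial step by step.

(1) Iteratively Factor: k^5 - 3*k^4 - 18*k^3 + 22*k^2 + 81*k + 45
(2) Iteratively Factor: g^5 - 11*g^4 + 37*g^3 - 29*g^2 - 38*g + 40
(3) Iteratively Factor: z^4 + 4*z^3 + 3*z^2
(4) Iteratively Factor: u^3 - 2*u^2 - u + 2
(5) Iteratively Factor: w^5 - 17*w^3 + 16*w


(1) = (k - 3)*(k^4 - 18*k^2 - 32*k - 15) = (k - 3)*(k + 3)*(k^3 - 3*k^2 - 9*k - 5) = (k - 3)*(k + 1)*(k + 3)*(k^2 - 4*k - 5) = (k - 3)*(k + 1)^2*(k + 3)*(k - 5)
(2) = (g - 5)*(g^4 - 6*g^3 + 7*g^2 + 6*g - 8) = (g - 5)*(g - 4)*(g^3 - 2*g^2 - g + 2) = (g - 5)*(g - 4)*(g + 1)*(g^2 - 3*g + 2) = (g - 5)*(g - 4)*(g - 2)*(g + 1)*(g - 1)
(3) = (z)*(z^3 + 4*z^2 + 3*z) = z^2*(z^2 + 4*z + 3) = z^2*(z + 1)*(z + 3)
(4) = (u - 1)*(u^2 - u - 2) = (u - 1)*(u + 1)*(u - 2)
(5) = (w - 1)*(w^4 + w^3 - 16*w^2 - 16*w) = (w - 1)*(w + 1)*(w^3 - 16*w) = w*(w - 1)*(w + 1)*(w^2 - 16) = w*(w - 4)*(w - 1)*(w + 1)*(w + 4)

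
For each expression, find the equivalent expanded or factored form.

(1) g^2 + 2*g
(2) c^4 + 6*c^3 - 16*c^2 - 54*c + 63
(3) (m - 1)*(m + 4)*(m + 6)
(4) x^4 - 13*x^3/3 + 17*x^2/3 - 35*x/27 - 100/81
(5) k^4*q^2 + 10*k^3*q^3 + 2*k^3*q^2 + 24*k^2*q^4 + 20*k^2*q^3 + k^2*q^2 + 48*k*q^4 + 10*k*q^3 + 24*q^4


(1) = g*(g + 2)
(2) = (c - 3)*(c - 1)*(c + 3)*(c + 7)
(3) = m^3 + 9*m^2 + 14*m - 24
(4) = (x - 5/3)^2*(x - 4/3)*(x + 1/3)
(5) = (k + 4*q)*(k + 6*q)*(k*q + q)^2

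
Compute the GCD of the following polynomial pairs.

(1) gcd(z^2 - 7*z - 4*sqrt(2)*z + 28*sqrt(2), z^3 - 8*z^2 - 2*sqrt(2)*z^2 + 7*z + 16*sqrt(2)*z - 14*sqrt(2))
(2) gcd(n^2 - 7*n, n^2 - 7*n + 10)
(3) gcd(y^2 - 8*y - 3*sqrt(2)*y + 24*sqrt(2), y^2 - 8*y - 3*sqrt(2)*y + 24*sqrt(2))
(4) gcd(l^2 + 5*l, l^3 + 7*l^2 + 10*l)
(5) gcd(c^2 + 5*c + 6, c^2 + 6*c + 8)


(1) = z - 7
(2) = 1
(3) = y^2 + y*(-8 - 3*sqrt(2)) + 24*sqrt(2)
(4) = l^2 + 5*l
(5) = c + 2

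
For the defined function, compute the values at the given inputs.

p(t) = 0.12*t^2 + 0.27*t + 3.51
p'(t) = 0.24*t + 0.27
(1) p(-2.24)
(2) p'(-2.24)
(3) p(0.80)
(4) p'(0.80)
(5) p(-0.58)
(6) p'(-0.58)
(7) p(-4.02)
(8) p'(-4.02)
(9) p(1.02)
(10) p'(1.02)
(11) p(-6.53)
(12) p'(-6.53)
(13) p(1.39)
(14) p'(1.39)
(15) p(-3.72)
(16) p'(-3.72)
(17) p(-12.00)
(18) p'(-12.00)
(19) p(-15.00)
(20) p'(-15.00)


(1) = 3.51
(2) = -0.27
(3) = 3.80
(4) = 0.46
(5) = 3.39
(6) = 0.13
(7) = 4.36
(8) = -0.69
(9) = 3.91
(10) = 0.51
(11) = 6.86
(12) = -1.30
(13) = 4.12
(14) = 0.60
(15) = 4.17
(16) = -0.62
(17) = 17.55
(18) = -2.61
(19) = 26.46
(20) = -3.33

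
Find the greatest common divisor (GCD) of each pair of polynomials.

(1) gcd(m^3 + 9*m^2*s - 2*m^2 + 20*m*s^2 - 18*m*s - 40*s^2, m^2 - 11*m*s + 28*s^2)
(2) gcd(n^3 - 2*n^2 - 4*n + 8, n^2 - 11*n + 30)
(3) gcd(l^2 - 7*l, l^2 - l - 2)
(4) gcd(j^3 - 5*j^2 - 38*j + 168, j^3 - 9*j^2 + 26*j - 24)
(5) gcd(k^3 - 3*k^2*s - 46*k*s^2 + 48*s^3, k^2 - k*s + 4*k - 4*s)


(1) = gcd((m - 2)*(m + 4*s)*(m + 5*s), (m - 7*s)*(m - 4*s)) = 1
(2) = gcd((n - 2)^2*(n + 2), (n - 6)*(n - 5)) = 1
(3) = gcd(l*(l - 7), (l - 2)*(l + 1)) = 1
(4) = j - 4
(5) = gcd((k - 8*s)*(k - s)*(k + 6*s), (k + 4)*(k - s)) = -k + s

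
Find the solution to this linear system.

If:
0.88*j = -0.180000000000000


Then:
j = -0.20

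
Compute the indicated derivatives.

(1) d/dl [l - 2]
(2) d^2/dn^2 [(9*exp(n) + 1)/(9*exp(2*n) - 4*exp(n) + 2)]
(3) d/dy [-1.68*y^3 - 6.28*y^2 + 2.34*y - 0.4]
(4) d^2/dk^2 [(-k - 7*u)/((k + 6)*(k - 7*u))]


(1) = 1
(2) = (729*exp(4*n) + 648*exp(3*n) - 1080*exp(2*n) + 16*exp(n) + 44)*exp(n)/(729*exp(6*n) - 972*exp(5*n) + 918*exp(4*n) - 496*exp(3*n) + 204*exp(2*n) - 48*exp(n) + 8)
(3) = -5.04*y^2 - 12.56*y + 2.34
(4) = 2*((k + 6)^2*(k - 7*u) - (k + 6)^2*(k + 7*u) + (k + 6)*(k - 7*u)^2 - (k + 6)*(k - 7*u)*(k + 7*u) - (k - 7*u)^2*(k + 7*u))/((k + 6)^3*(k - 7*u)^3)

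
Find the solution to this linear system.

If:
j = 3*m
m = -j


Then:
j = 0
m = 0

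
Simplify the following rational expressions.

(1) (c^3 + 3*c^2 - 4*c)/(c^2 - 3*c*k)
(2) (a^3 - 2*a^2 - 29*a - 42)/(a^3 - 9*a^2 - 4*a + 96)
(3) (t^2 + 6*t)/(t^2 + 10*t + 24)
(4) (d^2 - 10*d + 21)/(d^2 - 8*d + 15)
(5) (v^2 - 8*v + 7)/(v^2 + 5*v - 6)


(1) = (c^2 + 3*c - 4)/(c - 3*k)
(2) = (a^2 - 5*a - 14)/(a^2 - 12*a + 32)
(3) = t/(t + 4)
(4) = (d - 7)/(d - 5)
(5) = (v - 7)/(v + 6)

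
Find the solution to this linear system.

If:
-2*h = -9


Then:
h = 9/2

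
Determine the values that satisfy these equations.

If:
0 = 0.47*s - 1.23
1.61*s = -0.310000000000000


Then:
No Solution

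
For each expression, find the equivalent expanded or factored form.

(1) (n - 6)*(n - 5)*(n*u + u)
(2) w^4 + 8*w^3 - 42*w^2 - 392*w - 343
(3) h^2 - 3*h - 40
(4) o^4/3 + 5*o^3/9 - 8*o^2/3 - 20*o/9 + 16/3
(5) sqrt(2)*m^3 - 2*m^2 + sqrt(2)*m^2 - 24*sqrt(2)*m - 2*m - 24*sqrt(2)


(1) = n^3*u - 10*n^2*u + 19*n*u + 30*u
(2) = (w - 7)*(w + 1)*(w + 7)^2
(3) = (h - 8)*(h + 5)
(4) = (o/3 + 1)*(o - 2)*(o - 4/3)*(o + 2)
(5) = (m - 4*sqrt(2))*(m + 3*sqrt(2))*(sqrt(2)*m + sqrt(2))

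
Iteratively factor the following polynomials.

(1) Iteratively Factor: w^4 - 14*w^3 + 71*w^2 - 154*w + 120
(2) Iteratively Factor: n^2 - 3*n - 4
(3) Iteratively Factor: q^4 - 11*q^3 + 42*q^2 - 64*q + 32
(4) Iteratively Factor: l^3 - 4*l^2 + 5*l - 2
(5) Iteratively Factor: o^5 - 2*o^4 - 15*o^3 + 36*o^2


(1) = (w - 2)*(w^3 - 12*w^2 + 47*w - 60) = (w - 4)*(w - 2)*(w^2 - 8*w + 15) = (w - 5)*(w - 4)*(w - 2)*(w - 3)
(2) = (n - 4)*(n + 1)
(3) = (q - 2)*(q^3 - 9*q^2 + 24*q - 16) = (q - 4)*(q - 2)*(q^2 - 5*q + 4) = (q - 4)^2*(q - 2)*(q - 1)
(4) = (l - 1)*(l^2 - 3*l + 2) = (l - 2)*(l - 1)*(l - 1)
(5) = (o - 3)*(o^4 + o^3 - 12*o^2) = (o - 3)^2*(o^3 + 4*o^2) = o*(o - 3)^2*(o^2 + 4*o) = o^2*(o - 3)^2*(o + 4)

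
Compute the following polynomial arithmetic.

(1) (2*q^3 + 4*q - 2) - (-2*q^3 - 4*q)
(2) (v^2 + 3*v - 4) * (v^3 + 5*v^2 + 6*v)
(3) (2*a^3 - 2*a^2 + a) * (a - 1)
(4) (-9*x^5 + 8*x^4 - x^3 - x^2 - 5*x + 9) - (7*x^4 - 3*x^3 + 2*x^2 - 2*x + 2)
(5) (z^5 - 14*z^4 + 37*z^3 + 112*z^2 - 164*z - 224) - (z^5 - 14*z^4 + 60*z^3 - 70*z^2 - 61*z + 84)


(1) = 4*q^3 + 8*q - 2
(2) = v^5 + 8*v^4 + 17*v^3 - 2*v^2 - 24*v
(3) = 2*a^4 - 4*a^3 + 3*a^2 - a
(4) = -9*x^5 + x^4 + 2*x^3 - 3*x^2 - 3*x + 7
(5) = -23*z^3 + 182*z^2 - 103*z - 308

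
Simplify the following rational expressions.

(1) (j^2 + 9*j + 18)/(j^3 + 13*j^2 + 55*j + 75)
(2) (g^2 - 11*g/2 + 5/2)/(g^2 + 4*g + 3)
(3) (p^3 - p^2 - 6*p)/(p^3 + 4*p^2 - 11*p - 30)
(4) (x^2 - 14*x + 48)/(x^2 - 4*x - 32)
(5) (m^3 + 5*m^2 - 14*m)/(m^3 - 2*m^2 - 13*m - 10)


(1) = (j + 6)/(j^2 + 10*j + 25)
(2) = (2*g^2 - 11*g + 5)/(2*g^2 + 8*g + 6)
(3) = p/(p + 5)
(4) = (x - 6)/(x + 4)
(5) = (m^3 + 5*m^2 - 14*m)/(m^3 - 2*m^2 - 13*m - 10)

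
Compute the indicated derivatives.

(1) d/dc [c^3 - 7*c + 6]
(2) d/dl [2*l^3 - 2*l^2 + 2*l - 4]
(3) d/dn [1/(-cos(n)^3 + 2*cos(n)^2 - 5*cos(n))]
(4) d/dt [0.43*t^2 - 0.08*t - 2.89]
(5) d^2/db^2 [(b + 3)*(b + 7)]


(1) = 3*c^2 - 7
(2) = 6*l^2 - 4*l + 2
(3) = (-3*sin(n) - 5*sin(n)/cos(n)^2 + 4*tan(n))/(sin(n)^2 + 2*cos(n) - 6)^2
(4) = 0.86*t - 0.08
(5) = 2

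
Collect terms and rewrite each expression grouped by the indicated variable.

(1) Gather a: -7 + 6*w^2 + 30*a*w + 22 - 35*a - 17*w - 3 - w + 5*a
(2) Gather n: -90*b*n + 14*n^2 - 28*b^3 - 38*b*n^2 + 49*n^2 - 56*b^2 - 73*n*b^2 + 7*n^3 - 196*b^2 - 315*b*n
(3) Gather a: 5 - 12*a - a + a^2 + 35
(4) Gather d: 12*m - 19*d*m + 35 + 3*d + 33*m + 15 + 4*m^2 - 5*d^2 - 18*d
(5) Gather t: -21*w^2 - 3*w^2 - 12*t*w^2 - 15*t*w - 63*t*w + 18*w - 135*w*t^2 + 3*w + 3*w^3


(1) = a*(30*w - 30) + 6*w^2 - 18*w + 12
(2) = -28*b^3 - 252*b^2 + 7*n^3 + n^2*(63 - 38*b) + n*(-73*b^2 - 405*b)
(3) = a^2 - 13*a + 40
(4) = -5*d^2 + d*(-19*m - 15) + 4*m^2 + 45*m + 50
(5) = -135*t^2*w + t*(-12*w^2 - 78*w) + 3*w^3 - 24*w^2 + 21*w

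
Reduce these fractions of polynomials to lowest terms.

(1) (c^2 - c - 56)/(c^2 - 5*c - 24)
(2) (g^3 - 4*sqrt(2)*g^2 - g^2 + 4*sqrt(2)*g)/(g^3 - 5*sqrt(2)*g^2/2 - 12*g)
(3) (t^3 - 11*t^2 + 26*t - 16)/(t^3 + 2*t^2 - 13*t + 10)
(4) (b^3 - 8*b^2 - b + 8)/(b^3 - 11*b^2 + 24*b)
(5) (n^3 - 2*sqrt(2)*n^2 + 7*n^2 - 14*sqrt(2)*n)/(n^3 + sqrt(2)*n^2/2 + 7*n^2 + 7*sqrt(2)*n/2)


(1) = (c + 7)/(c + 3)
(2) = (2*g - 2)/(2*g + 3*sqrt(2))
(3) = (t - 8)/(t + 5)
(4) = (b^2 - 1)/(b^2 - 3*b)
(5) = (2*n - 4*sqrt(2))/(2*n + sqrt(2))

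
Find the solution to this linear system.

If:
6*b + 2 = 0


Then:
b = -1/3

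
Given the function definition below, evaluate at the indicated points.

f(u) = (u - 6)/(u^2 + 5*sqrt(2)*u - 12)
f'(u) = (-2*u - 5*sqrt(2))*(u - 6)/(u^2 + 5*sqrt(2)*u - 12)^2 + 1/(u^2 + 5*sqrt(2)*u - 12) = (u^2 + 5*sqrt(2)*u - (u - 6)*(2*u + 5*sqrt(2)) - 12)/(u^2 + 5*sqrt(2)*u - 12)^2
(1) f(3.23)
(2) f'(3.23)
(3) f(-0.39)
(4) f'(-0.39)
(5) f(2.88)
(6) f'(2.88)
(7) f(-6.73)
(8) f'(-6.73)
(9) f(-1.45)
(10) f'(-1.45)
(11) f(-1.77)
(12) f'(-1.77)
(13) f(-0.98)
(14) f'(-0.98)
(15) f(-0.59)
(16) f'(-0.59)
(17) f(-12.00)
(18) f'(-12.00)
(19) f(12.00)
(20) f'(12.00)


(1) = -0.13
(2) = 0.13
(3) = 0.44
(4) = 0.12
(5) = -0.19
(6) = 0.20
(7) = 0.89
(8) = -0.47
(9) = 0.37
(10) = 0.03
(11) = 0.36
(12) = 0.01
(13) = 0.39
(14) = 0.05
(15) = 0.42
(16) = 0.09
(17) = -0.38
(18) = -0.12
(19) = 0.03
(20) = 0.00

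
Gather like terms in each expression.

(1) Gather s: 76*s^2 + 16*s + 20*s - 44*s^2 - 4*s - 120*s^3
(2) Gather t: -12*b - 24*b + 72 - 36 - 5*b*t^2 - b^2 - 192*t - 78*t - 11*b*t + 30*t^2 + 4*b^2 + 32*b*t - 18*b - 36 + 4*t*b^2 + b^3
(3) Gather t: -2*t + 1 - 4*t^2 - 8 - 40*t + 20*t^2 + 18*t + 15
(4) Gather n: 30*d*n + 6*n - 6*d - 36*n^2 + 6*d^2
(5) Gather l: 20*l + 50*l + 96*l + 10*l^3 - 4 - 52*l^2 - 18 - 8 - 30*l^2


(1) = -120*s^3 + 32*s^2 + 32*s
(2) = b^3 + 3*b^2 - 54*b + t^2*(30 - 5*b) + t*(4*b^2 + 21*b - 270)
(3) = 16*t^2 - 24*t + 8
(4) = 6*d^2 - 6*d - 36*n^2 + n*(30*d + 6)
(5) = 10*l^3 - 82*l^2 + 166*l - 30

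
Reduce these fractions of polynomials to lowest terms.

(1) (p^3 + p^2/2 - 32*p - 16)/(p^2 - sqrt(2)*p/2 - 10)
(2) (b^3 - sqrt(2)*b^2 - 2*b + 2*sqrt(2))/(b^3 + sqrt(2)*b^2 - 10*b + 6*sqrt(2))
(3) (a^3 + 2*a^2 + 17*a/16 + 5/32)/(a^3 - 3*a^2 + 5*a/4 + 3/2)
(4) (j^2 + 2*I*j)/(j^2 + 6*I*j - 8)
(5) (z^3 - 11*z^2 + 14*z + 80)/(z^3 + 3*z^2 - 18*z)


(1) = (4*p^3 + 2*p^2 - 128*p - 64)/(4*p^2 - 2*sqrt(2)*p - 40)
(2) = (b + sqrt(2))/(b + 3*sqrt(2))
(3) = (16*a^2 + 24*a + 5)/(16*a^2 - 56*a + 48)
(4) = j/(j + 4*I)
(5) = (z^3 - 11*z^2 + 14*z + 80)/(z^3 + 3*z^2 - 18*z)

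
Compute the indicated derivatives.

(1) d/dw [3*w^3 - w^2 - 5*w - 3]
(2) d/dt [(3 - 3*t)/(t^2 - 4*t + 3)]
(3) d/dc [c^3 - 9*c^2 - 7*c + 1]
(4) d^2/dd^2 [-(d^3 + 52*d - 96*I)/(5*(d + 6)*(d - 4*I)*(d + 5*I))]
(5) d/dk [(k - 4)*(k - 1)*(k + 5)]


(1) = 9*w^2 - 2*w - 5
(2) = 3/(t^2 - 6*t + 9)
(3) = 3*c^2 - 18*c - 7
(4) = (d^6*(12 + 2*I) + d^5*(-192 + 36*I) + d^4*(-432 + 840*I) + d^3*(-2384 + 8352*I) + d^2*(50112 + 27360*I) + d*(105984 + 33984*I) + 226560 + 6528*I)/(5*d^9 + d^8*(90 + 15*I) + d^7*(825 + 270*I) + d^6*(6210 + 2215*I) + d^5*(36480 + 13950*I) + d^4*(164160 + 70260*I) + d^3*(655600 + 236520*I) + d^2*(1951200 + 648000*I) + d*(4320000 + 1296000*I) + 8640000)
(5) = 3*k^2 - 21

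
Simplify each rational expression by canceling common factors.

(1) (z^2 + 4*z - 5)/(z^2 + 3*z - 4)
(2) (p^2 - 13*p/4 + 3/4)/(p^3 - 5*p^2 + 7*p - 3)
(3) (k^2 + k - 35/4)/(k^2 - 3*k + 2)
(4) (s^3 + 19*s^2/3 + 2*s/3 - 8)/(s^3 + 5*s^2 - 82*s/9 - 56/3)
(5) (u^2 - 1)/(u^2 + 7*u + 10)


(1) = (z + 5)/(z + 4)
(2) = (4*p - 1)/(4*p^2 - 8*p + 4)
(3) = (4*k^2 + 4*k - 35)/(4*k^2 - 12*k + 8)
(4) = (3*s - 3)/(3*s - 7)
(5) = (u^2 - 1)/(u^2 + 7*u + 10)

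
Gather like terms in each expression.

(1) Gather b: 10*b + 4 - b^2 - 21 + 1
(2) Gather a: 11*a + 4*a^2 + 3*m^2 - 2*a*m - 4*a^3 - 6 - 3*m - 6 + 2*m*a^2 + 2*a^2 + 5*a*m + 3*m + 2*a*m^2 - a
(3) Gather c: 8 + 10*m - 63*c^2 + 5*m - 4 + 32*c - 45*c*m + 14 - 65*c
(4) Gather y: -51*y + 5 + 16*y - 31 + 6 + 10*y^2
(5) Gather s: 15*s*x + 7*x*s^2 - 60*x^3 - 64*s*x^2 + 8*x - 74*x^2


(1) = -b^2 + 10*b - 16
(2) = -4*a^3 + a^2*(2*m + 6) + a*(2*m^2 + 3*m + 10) + 3*m^2 - 12
(3) = -63*c^2 + c*(-45*m - 33) + 15*m + 18
(4) = 10*y^2 - 35*y - 20
(5) = 7*s^2*x + s*(-64*x^2 + 15*x) - 60*x^3 - 74*x^2 + 8*x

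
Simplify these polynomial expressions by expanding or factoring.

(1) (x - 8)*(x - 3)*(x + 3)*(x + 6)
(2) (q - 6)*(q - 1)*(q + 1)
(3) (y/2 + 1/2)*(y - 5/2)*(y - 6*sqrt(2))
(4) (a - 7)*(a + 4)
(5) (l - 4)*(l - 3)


(1) = x^4 - 2*x^3 - 57*x^2 + 18*x + 432
(2) = q^3 - 6*q^2 - q + 6
(3) = y^3/2 - 3*sqrt(2)*y^2 - 3*y^2/4 - 5*y/4 + 9*sqrt(2)*y/2 + 15*sqrt(2)/2
(4) = a^2 - 3*a - 28
(5) = l^2 - 7*l + 12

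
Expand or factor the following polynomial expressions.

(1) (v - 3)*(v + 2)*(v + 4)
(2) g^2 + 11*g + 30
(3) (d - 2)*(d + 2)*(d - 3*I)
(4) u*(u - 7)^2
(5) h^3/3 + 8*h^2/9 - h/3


(1) = v^3 + 3*v^2 - 10*v - 24
(2) = (g + 5)*(g + 6)
(3) = d^3 - 3*I*d^2 - 4*d + 12*I
(4) = u^3 - 14*u^2 + 49*u
(5) = h*(h/3 + 1)*(h - 1/3)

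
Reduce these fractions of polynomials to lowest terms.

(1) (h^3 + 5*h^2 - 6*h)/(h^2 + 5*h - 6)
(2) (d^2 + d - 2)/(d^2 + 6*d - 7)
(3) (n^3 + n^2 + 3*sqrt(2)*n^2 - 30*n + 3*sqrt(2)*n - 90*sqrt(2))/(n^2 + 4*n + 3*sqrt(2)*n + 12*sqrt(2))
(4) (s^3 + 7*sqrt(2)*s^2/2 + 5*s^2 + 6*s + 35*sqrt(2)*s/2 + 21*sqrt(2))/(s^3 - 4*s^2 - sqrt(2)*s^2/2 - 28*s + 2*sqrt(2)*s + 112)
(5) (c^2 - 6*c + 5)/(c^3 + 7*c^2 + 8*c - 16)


(1) = h
(2) = (d + 2)/(d + 7)
(3) = (n^2 + n - 30)/(n + 4)
(4) = (4*s^2 + 20*s + 24)/(4*s^2 + s*(-16*sqrt(2) - 16) + 64*sqrt(2))
(5) = (c - 5)/(c^2 + 8*c + 16)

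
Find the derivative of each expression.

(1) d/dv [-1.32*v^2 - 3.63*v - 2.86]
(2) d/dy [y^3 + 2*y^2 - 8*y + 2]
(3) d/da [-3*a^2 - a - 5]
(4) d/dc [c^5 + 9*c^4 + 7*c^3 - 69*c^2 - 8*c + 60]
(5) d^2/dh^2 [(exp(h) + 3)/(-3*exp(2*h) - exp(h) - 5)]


(1) = -2.64*v - 3.63
(2) = 3*y^2 + 4*y - 8
(3) = -6*a - 1
(4) = 5*c^4 + 36*c^3 + 21*c^2 - 138*c - 8
(5) = (-9*exp(4*h) - 105*exp(3*h) + 63*exp(2*h) + 182*exp(h) - 10)*exp(h)/(27*exp(6*h) + 27*exp(5*h) + 144*exp(4*h) + 91*exp(3*h) + 240*exp(2*h) + 75*exp(h) + 125)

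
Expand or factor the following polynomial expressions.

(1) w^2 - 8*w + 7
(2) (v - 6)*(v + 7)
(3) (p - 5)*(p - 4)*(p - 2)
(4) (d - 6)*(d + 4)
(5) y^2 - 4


(1) = (w - 7)*(w - 1)
(2) = v^2 + v - 42
(3) = p^3 - 11*p^2 + 38*p - 40
(4) = d^2 - 2*d - 24
(5) = (y - 2)*(y + 2)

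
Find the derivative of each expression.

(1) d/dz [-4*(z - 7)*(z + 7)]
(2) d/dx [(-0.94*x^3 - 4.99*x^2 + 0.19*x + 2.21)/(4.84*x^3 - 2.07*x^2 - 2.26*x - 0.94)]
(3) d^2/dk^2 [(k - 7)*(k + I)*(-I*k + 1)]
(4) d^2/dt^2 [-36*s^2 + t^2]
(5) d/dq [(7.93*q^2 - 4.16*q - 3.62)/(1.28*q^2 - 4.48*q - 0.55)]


(1) = -8*z
(2) = (26.0974*x^4 + 2.4096*x^3 - 17.7677*x^2 + 18.5306*x + 4.816)/(23.4256*x^6 - 20.0376*x^5 - 17.5919*x^4 + 0.2572*x^3 + 8.9992*x^2 + 4.2488*x + 0.8836)
(3) = -6*I*k + 4 + 14*I
(4) = 2
(5) = (-30.2016*q^2 + 0.5442*q - 13.9296)/(1.6384*q^4 - 11.4688*q^3 + 18.6624*q^2 + 4.928*q + 0.3025)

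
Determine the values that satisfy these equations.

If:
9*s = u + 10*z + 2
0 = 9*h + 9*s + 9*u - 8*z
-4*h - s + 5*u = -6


Then:
h = 4/7 - 47*z/189
s = 421*z/378 + 1/7
u = z/42 - 5/7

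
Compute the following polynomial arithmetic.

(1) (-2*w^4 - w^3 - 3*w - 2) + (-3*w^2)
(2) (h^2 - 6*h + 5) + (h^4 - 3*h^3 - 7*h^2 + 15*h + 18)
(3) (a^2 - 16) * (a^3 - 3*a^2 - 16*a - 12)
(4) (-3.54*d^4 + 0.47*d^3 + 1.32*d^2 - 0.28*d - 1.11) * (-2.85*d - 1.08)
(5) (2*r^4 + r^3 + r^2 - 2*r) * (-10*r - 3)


(1) = -2*w^4 - w^3 - 3*w^2 - 3*w - 2
(2) = h^4 - 3*h^3 - 6*h^2 + 9*h + 23
(3) = a^5 - 3*a^4 - 32*a^3 + 36*a^2 + 256*a + 192
(4) = 10.089*d^5 + 2.4837*d^4 - 4.2696*d^3 - 0.6276*d^2 + 3.4659*d + 1.1988
(5) = -20*r^5 - 16*r^4 - 13*r^3 + 17*r^2 + 6*r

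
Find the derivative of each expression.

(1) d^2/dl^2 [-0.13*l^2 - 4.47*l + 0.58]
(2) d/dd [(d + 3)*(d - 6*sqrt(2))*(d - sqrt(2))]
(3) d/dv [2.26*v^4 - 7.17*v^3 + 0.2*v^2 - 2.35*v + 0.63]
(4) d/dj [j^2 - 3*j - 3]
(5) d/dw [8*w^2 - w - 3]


(1) = -0.260000000000000
(2) = 3*d^2 - 14*sqrt(2)*d + 6*d - 21*sqrt(2) + 12
(3) = 9.04*v^3 - 21.51*v^2 + 0.4*v - 2.35
(4) = 2*j - 3
(5) = 16*w - 1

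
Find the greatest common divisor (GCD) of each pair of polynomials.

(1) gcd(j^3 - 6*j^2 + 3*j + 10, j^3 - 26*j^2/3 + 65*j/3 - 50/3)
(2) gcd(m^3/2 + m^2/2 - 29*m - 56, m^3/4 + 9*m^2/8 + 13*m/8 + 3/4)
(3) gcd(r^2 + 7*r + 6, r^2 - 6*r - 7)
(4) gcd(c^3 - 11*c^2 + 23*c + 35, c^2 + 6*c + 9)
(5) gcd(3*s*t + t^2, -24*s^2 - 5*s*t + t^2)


(1) = gcd((j - 5)*(j - 2)*(j + 1), (j - 5)*(j - 2)*(j - 5/3)) = j^2 - 7*j + 10
(2) = gcd((m/2 + 1)*(m - 8)*(m + 7), (m/4 + 1/2)*(m + 1)*(m + 3/2)) = m + 2
(3) = r + 1
(4) = gcd((c - 7)*(c - 5)*(c + 1), (c + 3)^2) = 1
(5) = 3*s + t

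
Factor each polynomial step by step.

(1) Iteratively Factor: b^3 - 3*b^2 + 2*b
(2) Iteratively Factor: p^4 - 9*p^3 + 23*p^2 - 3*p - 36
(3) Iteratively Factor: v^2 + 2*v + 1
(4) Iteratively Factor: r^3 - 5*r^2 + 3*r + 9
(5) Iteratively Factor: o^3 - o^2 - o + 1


(1) = (b - 1)*(b^2 - 2*b) = b*(b - 1)*(b - 2)
(2) = (p - 4)*(p^3 - 5*p^2 + 3*p + 9) = (p - 4)*(p - 3)*(p^2 - 2*p - 3) = (p - 4)*(p - 3)^2*(p + 1)
(3) = (v + 1)*(v + 1)
(4) = (r - 3)*(r^2 - 2*r - 3) = (r - 3)*(r + 1)*(r - 3)
(5) = (o - 1)*(o^2 - 1) = (o - 1)^2*(o + 1)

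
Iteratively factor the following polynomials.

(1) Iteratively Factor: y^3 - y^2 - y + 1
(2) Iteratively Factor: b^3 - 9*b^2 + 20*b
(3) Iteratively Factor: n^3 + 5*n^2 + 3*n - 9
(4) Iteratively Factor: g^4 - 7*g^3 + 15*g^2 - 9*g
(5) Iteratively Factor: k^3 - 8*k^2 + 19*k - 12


(1) = (y - 1)*(y^2 - 1) = (y - 1)*(y + 1)*(y - 1)
(2) = (b - 4)*(b^2 - 5*b) = b*(b - 4)*(b - 5)
(3) = (n - 1)*(n^2 + 6*n + 9) = (n - 1)*(n + 3)*(n + 3)
(4) = (g - 3)*(g^3 - 4*g^2 + 3*g) = g*(g - 3)*(g^2 - 4*g + 3) = g*(g - 3)*(g - 1)*(g - 3)
(5) = (k - 4)*(k^2 - 4*k + 3) = (k - 4)*(k - 3)*(k - 1)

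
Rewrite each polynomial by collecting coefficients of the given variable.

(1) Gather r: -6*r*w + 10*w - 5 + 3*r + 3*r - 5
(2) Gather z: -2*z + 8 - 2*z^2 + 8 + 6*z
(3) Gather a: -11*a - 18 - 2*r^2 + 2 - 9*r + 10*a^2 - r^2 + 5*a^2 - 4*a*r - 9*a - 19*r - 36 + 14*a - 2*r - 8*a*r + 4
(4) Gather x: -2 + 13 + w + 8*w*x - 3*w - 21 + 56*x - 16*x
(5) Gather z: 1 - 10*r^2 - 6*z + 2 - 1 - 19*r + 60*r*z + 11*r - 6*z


(1) = r*(6 - 6*w) + 10*w - 10
(2) = -2*z^2 + 4*z + 16
(3) = 15*a^2 + a*(-12*r - 6) - 3*r^2 - 30*r - 48
(4) = -2*w + x*(8*w + 40) - 10
(5) = -10*r^2 - 8*r + z*(60*r - 12) + 2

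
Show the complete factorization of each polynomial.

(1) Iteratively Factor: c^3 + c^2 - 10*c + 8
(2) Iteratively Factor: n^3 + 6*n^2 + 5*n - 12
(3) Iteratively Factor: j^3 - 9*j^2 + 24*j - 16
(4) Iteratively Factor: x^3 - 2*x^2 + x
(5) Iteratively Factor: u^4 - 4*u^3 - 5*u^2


(1) = (c - 2)*(c^2 + 3*c - 4) = (c - 2)*(c + 4)*(c - 1)
(2) = (n + 3)*(n^2 + 3*n - 4) = (n - 1)*(n + 3)*(n + 4)
(3) = (j - 4)*(j^2 - 5*j + 4) = (j - 4)^2*(j - 1)
(4) = (x - 1)*(x^2 - x) = x*(x - 1)*(x - 1)
(5) = (u + 1)*(u^3 - 5*u^2) = u*(u + 1)*(u^2 - 5*u) = u^2*(u + 1)*(u - 5)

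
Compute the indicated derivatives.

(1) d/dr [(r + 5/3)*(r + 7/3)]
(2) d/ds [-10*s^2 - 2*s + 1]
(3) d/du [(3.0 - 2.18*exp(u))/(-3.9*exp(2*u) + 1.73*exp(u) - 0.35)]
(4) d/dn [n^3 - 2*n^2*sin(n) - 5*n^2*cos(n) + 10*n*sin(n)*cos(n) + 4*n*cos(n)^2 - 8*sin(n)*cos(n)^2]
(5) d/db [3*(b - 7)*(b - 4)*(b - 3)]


(1) = 2*r + 4
(2) = -20*s - 2
(3) = (-8.502*exp(2*u) + 23.4*exp(u) - 4.427)*exp(u)/(15.21*exp(4*u) - 13.494*exp(3*u) + 5.7229*exp(2*u) - 1.211*exp(u) + 0.1225)
(4) = 5*n^2*sin(n) - 2*n^2*cos(n) + 3*n^2 - 4*n*sin(n) - 4*n*sin(2*n) - 10*n*cos(n) + 10*n*cos(2*n) + 5*sin(2*n) - 2*cos(n) + 2*cos(2*n) - 6*cos(3*n) + 2
(5) = 9*b^2 - 84*b + 183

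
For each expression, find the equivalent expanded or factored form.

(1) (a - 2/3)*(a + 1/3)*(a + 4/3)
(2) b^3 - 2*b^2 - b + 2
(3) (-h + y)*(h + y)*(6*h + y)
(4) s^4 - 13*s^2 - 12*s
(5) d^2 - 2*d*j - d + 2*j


(1) = a^3 + a^2 - 2*a/3 - 8/27
(2) = (b - 2)*(b - 1)*(b + 1)
(3) = -6*h^3 - h^2*y + 6*h*y^2 + y^3
(4) = s*(s - 4)*(s + 1)*(s + 3)
(5) = (d - 1)*(d - 2*j)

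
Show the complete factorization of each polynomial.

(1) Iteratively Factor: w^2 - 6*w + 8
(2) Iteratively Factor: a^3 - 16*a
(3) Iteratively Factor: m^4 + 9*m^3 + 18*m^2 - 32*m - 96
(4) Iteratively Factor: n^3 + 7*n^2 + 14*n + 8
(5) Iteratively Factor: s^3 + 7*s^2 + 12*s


(1) = (w - 4)*(w - 2)
(2) = (a + 4)*(a^2 - 4*a) = a*(a + 4)*(a - 4)
(3) = (m - 2)*(m^3 + 11*m^2 + 40*m + 48) = (m - 2)*(m + 4)*(m^2 + 7*m + 12) = (m - 2)*(m + 4)^2*(m + 3)
(4) = (n + 1)*(n^2 + 6*n + 8) = (n + 1)*(n + 2)*(n + 4)
(5) = (s + 4)*(s^2 + 3*s) = s*(s + 4)*(s + 3)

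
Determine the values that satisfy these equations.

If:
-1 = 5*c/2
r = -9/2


Then:
c = -2/5
r = -9/2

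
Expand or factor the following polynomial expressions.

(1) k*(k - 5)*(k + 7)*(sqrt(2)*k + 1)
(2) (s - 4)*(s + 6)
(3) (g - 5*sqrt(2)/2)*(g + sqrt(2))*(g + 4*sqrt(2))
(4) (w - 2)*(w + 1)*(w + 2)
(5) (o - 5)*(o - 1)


(1) = sqrt(2)*k^4 + k^3 + 2*sqrt(2)*k^3 - 35*sqrt(2)*k^2 + 2*k^2 - 35*k
(2) = s^2 + 2*s - 24
(3) = g^3 + 5*sqrt(2)*g^2/2 - 17*g - 20*sqrt(2)
(4) = w^3 + w^2 - 4*w - 4
(5) = o^2 - 6*o + 5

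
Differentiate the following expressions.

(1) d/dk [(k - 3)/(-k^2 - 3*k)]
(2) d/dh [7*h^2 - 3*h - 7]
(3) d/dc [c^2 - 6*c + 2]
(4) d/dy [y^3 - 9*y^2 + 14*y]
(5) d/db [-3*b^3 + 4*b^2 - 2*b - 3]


(1) = (k^2 - 6*k - 9)/(k^2*(k^2 + 6*k + 9))
(2) = 14*h - 3
(3) = 2*c - 6
(4) = 3*y^2 - 18*y + 14
(5) = -9*b^2 + 8*b - 2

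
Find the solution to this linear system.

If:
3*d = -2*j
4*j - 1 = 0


Then:
d = -1/6
j = 1/4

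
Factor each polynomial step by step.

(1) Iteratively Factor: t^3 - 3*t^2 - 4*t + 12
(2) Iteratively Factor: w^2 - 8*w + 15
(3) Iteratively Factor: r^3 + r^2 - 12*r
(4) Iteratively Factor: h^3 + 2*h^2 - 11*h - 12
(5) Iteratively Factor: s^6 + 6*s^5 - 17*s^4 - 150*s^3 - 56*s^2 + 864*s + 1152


(1) = (t - 2)*(t^2 - t - 6) = (t - 3)*(t - 2)*(t + 2)
(2) = (w - 3)*(w - 5)
(3) = (r + 4)*(r^2 - 3*r) = (r - 3)*(r + 4)*(r)
(4) = (h + 1)*(h^2 + h - 12) = (h + 1)*(h + 4)*(h - 3)
(5) = (s + 2)*(s^5 + 4*s^4 - 25*s^3 - 100*s^2 + 144*s + 576) = (s + 2)*(s + 3)*(s^4 + s^3 - 28*s^2 - 16*s + 192) = (s + 2)*(s + 3)*(s + 4)*(s^3 - 3*s^2 - 16*s + 48) = (s + 2)*(s + 3)*(s + 4)^2*(s^2 - 7*s + 12) = (s - 3)*(s + 2)*(s + 3)*(s + 4)^2*(s - 4)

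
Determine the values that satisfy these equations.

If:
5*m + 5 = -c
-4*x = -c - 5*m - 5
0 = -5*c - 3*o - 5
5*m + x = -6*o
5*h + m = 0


Then:
c = -15/11
h = 8/55
m = -8/11
o = 20/33
x = 0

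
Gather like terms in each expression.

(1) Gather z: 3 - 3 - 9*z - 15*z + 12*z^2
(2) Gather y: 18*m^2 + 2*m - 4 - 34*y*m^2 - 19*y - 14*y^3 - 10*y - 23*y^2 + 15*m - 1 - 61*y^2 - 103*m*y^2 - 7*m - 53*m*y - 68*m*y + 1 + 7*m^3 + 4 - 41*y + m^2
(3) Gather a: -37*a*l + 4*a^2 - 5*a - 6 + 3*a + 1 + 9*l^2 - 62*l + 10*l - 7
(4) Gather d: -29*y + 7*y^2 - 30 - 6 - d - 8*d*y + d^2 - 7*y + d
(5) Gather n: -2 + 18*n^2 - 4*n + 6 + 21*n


(1) = 12*z^2 - 24*z
(2) = 7*m^3 + 19*m^2 + 10*m - 14*y^3 + y^2*(-103*m - 84) + y*(-34*m^2 - 121*m - 70)
(3) = 4*a^2 + a*(-37*l - 2) + 9*l^2 - 52*l - 12
(4) = d^2 - 8*d*y + 7*y^2 - 36*y - 36
(5) = 18*n^2 + 17*n + 4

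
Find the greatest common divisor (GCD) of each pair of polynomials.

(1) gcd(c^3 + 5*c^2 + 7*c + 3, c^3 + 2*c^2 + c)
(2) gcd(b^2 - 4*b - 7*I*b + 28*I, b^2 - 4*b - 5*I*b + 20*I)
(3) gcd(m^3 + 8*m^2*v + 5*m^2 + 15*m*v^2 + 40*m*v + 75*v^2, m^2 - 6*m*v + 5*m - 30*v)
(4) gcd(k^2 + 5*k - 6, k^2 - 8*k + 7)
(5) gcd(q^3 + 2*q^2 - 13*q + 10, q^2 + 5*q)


(1) = gcd((c + 1)^2*(c + 3), c*(c + 1)^2) = c^2 + 2*c + 1
(2) = b - 4
(3) = m + 5
(4) = gcd((k - 1)*(k + 6), (k - 7)*(k - 1)) = k - 1
(5) = gcd((q - 2)*(q - 1)*(q + 5), q*(q + 5)) = q + 5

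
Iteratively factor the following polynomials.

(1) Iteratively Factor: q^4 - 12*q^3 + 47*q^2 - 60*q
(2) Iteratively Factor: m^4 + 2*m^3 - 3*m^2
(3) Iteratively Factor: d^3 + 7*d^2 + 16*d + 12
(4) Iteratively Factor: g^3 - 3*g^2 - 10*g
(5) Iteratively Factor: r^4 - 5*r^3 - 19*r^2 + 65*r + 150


(1) = (q - 3)*(q^3 - 9*q^2 + 20*q) = (q - 4)*(q - 3)*(q^2 - 5*q) = (q - 5)*(q - 4)*(q - 3)*(q)
(2) = (m)*(m^3 + 2*m^2 - 3*m) = m^2*(m^2 + 2*m - 3) = m^2*(m + 3)*(m - 1)
(3) = (d + 2)*(d^2 + 5*d + 6) = (d + 2)*(d + 3)*(d + 2)
(4) = (g + 2)*(g^2 - 5*g) = (g - 5)*(g + 2)*(g)
(5) = (r + 3)*(r^3 - 8*r^2 + 5*r + 50) = (r + 2)*(r + 3)*(r^2 - 10*r + 25) = (r - 5)*(r + 2)*(r + 3)*(r - 5)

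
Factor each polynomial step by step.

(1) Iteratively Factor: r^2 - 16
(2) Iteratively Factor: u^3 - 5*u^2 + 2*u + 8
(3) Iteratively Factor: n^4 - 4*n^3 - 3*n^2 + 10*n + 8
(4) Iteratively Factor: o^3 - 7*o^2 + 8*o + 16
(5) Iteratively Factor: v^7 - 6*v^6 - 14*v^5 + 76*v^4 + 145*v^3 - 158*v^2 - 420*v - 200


(1) = (r - 4)*(r + 4)
(2) = (u - 2)*(u^2 - 3*u - 4) = (u - 2)*(u + 1)*(u - 4)
(3) = (n - 4)*(n^3 - 3*n - 2) = (n - 4)*(n + 1)*(n^2 - n - 2) = (n - 4)*(n + 1)^2*(n - 2)
(4) = (o - 4)*(o^2 - 3*o - 4) = (o - 4)*(o + 1)*(o - 4)
(5) = (v - 5)*(v^6 - v^5 - 19*v^4 - 19*v^3 + 50*v^2 + 92*v + 40) = (v - 5)*(v - 2)*(v^5 + v^4 - 17*v^3 - 53*v^2 - 56*v - 20) = (v - 5)*(v - 2)*(v + 2)*(v^4 - v^3 - 15*v^2 - 23*v - 10) = (v - 5)*(v - 2)*(v + 2)^2*(v^3 - 3*v^2 - 9*v - 5) = (v - 5)*(v - 2)*(v + 1)*(v + 2)^2*(v^2 - 4*v - 5) = (v - 5)*(v - 2)*(v + 1)^2*(v + 2)^2*(v - 5)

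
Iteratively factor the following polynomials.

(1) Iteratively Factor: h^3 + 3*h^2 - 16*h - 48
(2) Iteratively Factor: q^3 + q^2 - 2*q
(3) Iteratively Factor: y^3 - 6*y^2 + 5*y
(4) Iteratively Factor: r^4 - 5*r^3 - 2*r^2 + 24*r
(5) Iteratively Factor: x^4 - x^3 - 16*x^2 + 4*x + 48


(1) = (h + 3)*(h^2 - 16) = (h - 4)*(h + 3)*(h + 4)
(2) = (q - 1)*(q^2 + 2*q) = q*(q - 1)*(q + 2)
(3) = (y - 5)*(y^2 - y) = (y - 5)*(y - 1)*(y)
(4) = (r - 3)*(r^3 - 2*r^2 - 8*r) = (r - 4)*(r - 3)*(r^2 + 2*r) = r*(r - 4)*(r - 3)*(r + 2)
(5) = (x + 2)*(x^3 - 3*x^2 - 10*x + 24) = (x - 4)*(x + 2)*(x^2 + x - 6) = (x - 4)*(x - 2)*(x + 2)*(x + 3)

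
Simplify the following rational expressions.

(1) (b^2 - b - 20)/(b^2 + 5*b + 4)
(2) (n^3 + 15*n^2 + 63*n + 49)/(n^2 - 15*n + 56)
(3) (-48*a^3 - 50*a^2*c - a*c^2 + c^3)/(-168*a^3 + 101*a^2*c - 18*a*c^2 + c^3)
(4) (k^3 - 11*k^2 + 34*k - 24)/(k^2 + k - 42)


(1) = (b - 5)/(b + 1)
(2) = (n^3 + 15*n^2 + 63*n + 49)/(n^2 - 15*n + 56)
(3) = (6*a^2 + 7*a*c + c^2)/(21*a^2 - 10*a*c + c^2)
(4) = (k^2 - 5*k + 4)/(k + 7)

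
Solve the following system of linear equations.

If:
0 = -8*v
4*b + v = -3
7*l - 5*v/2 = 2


Then:
b = -3/4
l = 2/7
v = 0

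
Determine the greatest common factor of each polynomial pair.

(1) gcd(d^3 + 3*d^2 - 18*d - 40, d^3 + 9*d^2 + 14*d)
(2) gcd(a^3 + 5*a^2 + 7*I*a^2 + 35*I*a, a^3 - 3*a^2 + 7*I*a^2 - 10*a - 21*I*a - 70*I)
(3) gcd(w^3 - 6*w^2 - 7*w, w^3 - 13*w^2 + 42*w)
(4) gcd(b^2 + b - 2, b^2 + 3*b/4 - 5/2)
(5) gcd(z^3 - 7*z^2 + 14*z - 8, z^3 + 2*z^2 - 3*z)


(1) = d + 2
(2) = a + 7*I
(3) = w^2 - 7*w
(4) = gcd((b - 1)*(b + 2), (b - 5/4)*(b + 2)) = b + 2
(5) = gcd((z - 4)*(z - 2)*(z - 1), z*(z - 1)*(z + 3)) = z - 1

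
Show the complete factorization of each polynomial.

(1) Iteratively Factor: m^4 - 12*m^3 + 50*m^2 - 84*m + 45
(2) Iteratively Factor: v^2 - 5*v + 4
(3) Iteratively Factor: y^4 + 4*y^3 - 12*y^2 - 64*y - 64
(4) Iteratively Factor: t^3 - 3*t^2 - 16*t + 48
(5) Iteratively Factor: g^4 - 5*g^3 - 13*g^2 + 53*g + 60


(1) = (m - 3)*(m^3 - 9*m^2 + 23*m - 15) = (m - 3)^2*(m^2 - 6*m + 5) = (m - 3)^2*(m - 1)*(m - 5)
(2) = (v - 1)*(v - 4)
(3) = (y - 4)*(y^3 + 8*y^2 + 20*y + 16) = (y - 4)*(y + 4)*(y^2 + 4*y + 4) = (y - 4)*(y + 2)*(y + 4)*(y + 2)
(4) = (t - 3)*(t^2 - 16) = (t - 3)*(t + 4)*(t - 4)
(5) = (g - 4)*(g^3 - g^2 - 17*g - 15) = (g - 4)*(g + 3)*(g^2 - 4*g - 5) = (g - 5)*(g - 4)*(g + 3)*(g + 1)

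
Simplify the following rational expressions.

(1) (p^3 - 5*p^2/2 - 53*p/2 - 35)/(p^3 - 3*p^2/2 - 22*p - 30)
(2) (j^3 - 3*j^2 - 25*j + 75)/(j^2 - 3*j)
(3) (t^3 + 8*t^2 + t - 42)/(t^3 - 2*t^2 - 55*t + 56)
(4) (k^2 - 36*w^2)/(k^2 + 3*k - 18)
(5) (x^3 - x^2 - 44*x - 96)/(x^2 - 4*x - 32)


(1) = (p - 7)/(p - 6)
(2) = (j^2 - 25)/j
(3) = (t^2 + t - 6)/(t^2 - 9*t + 8)
(4) = (k^2 - 36*w^2)/(k^2 + 3*k - 18)
(5) = x + 3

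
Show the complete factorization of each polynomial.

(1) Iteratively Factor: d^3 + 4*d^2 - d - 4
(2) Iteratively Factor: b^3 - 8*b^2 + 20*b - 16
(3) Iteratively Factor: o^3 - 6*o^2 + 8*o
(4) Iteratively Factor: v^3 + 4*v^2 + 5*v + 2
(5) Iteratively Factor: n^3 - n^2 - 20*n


(1) = (d - 1)*(d^2 + 5*d + 4) = (d - 1)*(d + 1)*(d + 4)
(2) = (b - 2)*(b^2 - 6*b + 8) = (b - 2)^2*(b - 4)
(3) = (o - 4)*(o^2 - 2*o) = o*(o - 4)*(o - 2)
(4) = (v + 1)*(v^2 + 3*v + 2) = (v + 1)^2*(v + 2)
(5) = (n - 5)*(n^2 + 4*n) = n*(n - 5)*(n + 4)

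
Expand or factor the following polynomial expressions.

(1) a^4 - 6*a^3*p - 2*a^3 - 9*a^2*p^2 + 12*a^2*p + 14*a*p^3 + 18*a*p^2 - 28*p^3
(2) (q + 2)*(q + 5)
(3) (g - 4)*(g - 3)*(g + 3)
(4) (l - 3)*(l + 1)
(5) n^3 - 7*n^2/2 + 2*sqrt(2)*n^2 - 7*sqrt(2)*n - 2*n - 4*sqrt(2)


(1) = (a - 2)*(a - 7*p)*(a - p)*(a + 2*p)
(2) = q^2 + 7*q + 10
(3) = g^3 - 4*g^2 - 9*g + 36
(4) = l^2 - 2*l - 3
(5) = (n - 4)*(n + 1/2)*(n + 2*sqrt(2))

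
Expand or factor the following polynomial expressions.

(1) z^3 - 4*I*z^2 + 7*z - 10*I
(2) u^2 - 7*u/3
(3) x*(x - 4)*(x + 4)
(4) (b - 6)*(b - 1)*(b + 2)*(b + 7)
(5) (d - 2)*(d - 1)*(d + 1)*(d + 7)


(1) = (z - 5*I)*(z - I)*(z + 2*I)
(2) = u*(u - 7/3)
(3) = x^3 - 16*x
(4) = b^4 + 2*b^3 - 43*b^2 - 44*b + 84
(5) = d^4 + 5*d^3 - 15*d^2 - 5*d + 14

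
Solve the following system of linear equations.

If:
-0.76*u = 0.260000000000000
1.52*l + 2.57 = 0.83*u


Then:
l = -1.88
u = -0.34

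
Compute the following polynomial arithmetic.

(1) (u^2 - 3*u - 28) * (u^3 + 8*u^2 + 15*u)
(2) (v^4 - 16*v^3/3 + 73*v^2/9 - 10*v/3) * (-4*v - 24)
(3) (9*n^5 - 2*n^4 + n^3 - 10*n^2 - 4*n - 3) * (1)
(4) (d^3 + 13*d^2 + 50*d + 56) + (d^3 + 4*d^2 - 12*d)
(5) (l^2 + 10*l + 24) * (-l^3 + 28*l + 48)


(1) = u^5 + 5*u^4 - 37*u^3 - 269*u^2 - 420*u
(2) = -4*v^5 - 8*v^4/3 + 860*v^3/9 - 544*v^2/3 + 80*v
(3) = 9*n^5 - 2*n^4 + n^3 - 10*n^2 - 4*n - 3
(4) = 2*d^3 + 17*d^2 + 38*d + 56
(5) = -l^5 - 10*l^4 + 4*l^3 + 328*l^2 + 1152*l + 1152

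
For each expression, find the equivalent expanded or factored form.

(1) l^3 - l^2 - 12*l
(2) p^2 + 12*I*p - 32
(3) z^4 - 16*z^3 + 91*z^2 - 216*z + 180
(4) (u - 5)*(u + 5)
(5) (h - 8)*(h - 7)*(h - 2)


(1) = l*(l - 4)*(l + 3)
(2) = (p + 4*I)*(p + 8*I)
(3) = (z - 6)*(z - 5)*(z - 3)*(z - 2)
(4) = u^2 - 25
(5) = h^3 - 17*h^2 + 86*h - 112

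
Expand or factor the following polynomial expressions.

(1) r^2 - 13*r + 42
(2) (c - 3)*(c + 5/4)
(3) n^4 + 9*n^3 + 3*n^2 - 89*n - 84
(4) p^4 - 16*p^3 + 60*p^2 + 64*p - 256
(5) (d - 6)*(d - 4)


(1) = (r - 7)*(r - 6)
(2) = c^2 - 7*c/4 - 15/4
(3) = (n - 3)*(n + 1)*(n + 4)*(n + 7)
(4) = (p - 8)^2*(p - 2)*(p + 2)
(5) = d^2 - 10*d + 24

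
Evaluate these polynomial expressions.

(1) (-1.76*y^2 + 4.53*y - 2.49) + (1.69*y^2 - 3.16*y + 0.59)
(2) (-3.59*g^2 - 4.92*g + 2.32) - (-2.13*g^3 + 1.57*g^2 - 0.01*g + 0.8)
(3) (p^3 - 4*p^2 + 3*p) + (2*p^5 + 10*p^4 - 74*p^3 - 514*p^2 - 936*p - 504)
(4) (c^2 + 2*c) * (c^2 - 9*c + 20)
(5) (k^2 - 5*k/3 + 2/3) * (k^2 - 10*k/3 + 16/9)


(1) = -0.07*y^2 + 1.37*y - 1.9
(2) = 2.13*g^3 - 5.16*g^2 - 4.91*g + 1.52
(3) = 2*p^5 + 10*p^4 - 73*p^3 - 518*p^2 - 933*p - 504
(4) = c^4 - 7*c^3 + 2*c^2 + 40*c
(5) = k^4 - 5*k^3 + 8*k^2 - 140*k/27 + 32/27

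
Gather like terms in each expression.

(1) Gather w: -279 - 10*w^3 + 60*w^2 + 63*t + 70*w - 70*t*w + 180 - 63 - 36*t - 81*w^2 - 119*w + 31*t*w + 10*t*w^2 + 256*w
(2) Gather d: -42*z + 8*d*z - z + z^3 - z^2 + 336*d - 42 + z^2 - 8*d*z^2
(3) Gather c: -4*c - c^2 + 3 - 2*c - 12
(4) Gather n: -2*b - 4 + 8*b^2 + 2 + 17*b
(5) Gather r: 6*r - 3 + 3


(1) = 27*t - 10*w^3 + w^2*(10*t - 21) + w*(207 - 39*t) - 162
(2) = d*(-8*z^2 + 8*z + 336) + z^3 - 43*z - 42
(3) = -c^2 - 6*c - 9
(4) = 8*b^2 + 15*b - 2
(5) = 6*r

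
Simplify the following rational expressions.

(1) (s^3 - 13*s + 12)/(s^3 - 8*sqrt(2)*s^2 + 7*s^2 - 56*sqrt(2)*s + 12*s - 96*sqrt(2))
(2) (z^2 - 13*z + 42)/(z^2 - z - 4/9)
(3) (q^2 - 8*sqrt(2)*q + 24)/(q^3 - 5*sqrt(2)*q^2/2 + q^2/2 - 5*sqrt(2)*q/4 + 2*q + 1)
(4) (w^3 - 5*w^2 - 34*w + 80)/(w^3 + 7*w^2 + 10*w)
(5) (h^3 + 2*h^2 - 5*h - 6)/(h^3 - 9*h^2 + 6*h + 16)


(1) = (s^2 - 4*s + 3)/(s^2 + s*(3 - 8*sqrt(2)) - 24*sqrt(2))
(2) = (9*z^2 - 117*z + 378)/(9*z^2 - 9*z - 4)
(3) = (4*q - 24*sqrt(2))/(4*q^2 + q*(2 - 2*sqrt(2)) - sqrt(2))
(4) = (w^2 - 10*w + 16)/(w^2 + 2*w)
(5) = (h + 3)/(h - 8)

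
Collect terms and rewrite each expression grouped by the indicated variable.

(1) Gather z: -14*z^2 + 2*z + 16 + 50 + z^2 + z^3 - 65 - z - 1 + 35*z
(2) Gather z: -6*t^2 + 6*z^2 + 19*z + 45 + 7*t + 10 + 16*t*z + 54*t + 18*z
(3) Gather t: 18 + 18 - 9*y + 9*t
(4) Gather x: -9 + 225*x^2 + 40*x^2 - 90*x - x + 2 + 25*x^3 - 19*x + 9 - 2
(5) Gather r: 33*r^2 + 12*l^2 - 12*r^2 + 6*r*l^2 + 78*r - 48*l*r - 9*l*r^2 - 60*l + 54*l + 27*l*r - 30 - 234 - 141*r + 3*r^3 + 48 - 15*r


(1) = z^3 - 13*z^2 + 36*z
(2) = -6*t^2 + 61*t + 6*z^2 + z*(16*t + 37) + 55
(3) = 9*t - 9*y + 36
(4) = 25*x^3 + 265*x^2 - 110*x
(5) = 12*l^2 - 6*l + 3*r^3 + r^2*(21 - 9*l) + r*(6*l^2 - 21*l - 78) - 216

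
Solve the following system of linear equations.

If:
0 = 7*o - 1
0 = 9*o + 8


Then:
No Solution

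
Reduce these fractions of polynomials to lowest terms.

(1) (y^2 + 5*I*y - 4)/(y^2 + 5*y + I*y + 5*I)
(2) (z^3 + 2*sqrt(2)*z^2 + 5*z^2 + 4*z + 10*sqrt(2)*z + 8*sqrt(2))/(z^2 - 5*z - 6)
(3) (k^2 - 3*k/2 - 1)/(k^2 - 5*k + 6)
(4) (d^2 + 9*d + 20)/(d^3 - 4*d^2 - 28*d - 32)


(1) = (y + 4*I)/(y + 5)
(2) = (z^2 + z*(2*sqrt(2) + 4) + 8*sqrt(2))/(z - 6)
(3) = (2*k + 1)/(2*k - 6)
(4) = (d^2 + 9*d + 20)/(d^3 - 4*d^2 - 28*d - 32)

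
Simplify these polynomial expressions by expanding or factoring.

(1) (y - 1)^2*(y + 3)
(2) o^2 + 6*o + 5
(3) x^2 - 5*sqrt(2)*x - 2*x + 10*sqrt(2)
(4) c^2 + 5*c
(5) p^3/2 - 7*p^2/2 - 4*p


(1) = y^3 + y^2 - 5*y + 3
(2) = (o + 1)*(o + 5)
(3) = (x - 2)*(x - 5*sqrt(2))
(4) = c*(c + 5)
(5) = p*(p/2 + 1/2)*(p - 8)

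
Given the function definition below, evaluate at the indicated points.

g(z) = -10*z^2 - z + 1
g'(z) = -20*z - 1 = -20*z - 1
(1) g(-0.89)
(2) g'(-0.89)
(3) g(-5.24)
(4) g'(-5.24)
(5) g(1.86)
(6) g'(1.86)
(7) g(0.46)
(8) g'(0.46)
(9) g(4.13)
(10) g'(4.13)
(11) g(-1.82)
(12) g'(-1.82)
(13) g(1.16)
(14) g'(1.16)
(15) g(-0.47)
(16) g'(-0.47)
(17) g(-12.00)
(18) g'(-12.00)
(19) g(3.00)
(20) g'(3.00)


(1) = -6.03
(2) = 16.80
(3) = -268.34
(4) = 103.80
(5) = -35.46
(6) = -38.20
(7) = -1.58
(8) = -10.20
(9) = -173.70
(10) = -83.60
(11) = -30.30
(12) = 35.40
(13) = -13.62
(14) = -24.20
(15) = -0.74
(16) = 8.40
(17) = -1427.00
(18) = 239.00
(19) = -92.00
(20) = -61.00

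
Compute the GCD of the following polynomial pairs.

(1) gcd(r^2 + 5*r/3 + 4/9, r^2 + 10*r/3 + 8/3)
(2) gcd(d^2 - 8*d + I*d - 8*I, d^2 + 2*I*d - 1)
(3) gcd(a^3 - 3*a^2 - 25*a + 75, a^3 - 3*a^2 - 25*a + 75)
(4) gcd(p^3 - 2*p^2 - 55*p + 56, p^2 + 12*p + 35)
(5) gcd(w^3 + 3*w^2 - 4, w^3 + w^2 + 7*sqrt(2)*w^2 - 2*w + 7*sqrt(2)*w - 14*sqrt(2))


(1) = gcd((r + 1/3)*(r + 4/3), (r + 4/3)*(r + 2)) = r + 4/3
(2) = d + I
(3) = gcd((a - 5)*(a - 3)*(a + 5), (a - 5)*(a - 3)*(a + 5)) = a^3 - 3*a^2 - 25*a + 75
(4) = p + 7
(5) = w^2 + w - 2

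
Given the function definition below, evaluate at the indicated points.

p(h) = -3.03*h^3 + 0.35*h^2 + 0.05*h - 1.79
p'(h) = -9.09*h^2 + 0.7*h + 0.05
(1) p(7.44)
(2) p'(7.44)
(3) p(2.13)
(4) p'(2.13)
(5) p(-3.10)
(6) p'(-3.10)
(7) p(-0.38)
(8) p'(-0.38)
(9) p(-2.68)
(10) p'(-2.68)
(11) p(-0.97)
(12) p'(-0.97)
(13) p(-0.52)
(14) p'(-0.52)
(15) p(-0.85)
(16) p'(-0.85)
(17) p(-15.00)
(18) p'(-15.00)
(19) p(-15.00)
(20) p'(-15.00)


(1) = -1229.89
(2) = -497.91
(3) = -29.38
(4) = -39.70
(5) = 91.69
(6) = -89.47
(7) = -1.59
(8) = -1.53
(9) = 58.91
(10) = -67.11
(11) = 1.26
(12) = -9.18
(13) = -1.30
(14) = -2.77
(15) = 0.28
(16) = -7.11
(17) = 10302.46
(18) = -2055.70
(19) = 10302.46
(20) = -2055.70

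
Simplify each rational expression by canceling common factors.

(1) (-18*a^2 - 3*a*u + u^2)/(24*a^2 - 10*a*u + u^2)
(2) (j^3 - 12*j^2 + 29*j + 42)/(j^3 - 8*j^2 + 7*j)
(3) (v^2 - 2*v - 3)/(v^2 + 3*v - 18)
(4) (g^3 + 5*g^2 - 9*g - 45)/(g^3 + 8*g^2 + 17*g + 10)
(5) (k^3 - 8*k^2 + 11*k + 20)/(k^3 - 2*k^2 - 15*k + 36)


(1) = (3*a + u)/(-4*a + u)
(2) = (j^2 - 5*j - 6)/(j^2 - j)
(3) = (v + 1)/(v + 6)
(4) = (g^2 - 9)/(g^2 + 3*g + 2)
(5) = (k^3 - 8*k^2 + 11*k + 20)/(k^3 - 2*k^2 - 15*k + 36)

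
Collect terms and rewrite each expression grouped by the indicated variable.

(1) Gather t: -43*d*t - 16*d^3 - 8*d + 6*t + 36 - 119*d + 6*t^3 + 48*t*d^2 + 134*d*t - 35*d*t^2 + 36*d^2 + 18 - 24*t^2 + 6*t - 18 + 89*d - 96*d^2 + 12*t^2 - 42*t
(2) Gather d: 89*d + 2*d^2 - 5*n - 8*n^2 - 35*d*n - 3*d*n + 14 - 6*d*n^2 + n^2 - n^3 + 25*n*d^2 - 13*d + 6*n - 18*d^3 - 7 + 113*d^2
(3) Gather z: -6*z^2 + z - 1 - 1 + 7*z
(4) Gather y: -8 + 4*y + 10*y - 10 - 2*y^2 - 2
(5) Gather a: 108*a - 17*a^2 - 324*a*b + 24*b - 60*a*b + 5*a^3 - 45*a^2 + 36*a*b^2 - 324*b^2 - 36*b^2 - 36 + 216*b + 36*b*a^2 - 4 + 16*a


(1) = -16*d^3 - 60*d^2 - 38*d + 6*t^3 + t^2*(-35*d - 12) + t*(48*d^2 + 91*d - 30) + 36
(2) = -18*d^3 + d^2*(25*n + 115) + d*(-6*n^2 - 38*n + 76) - n^3 - 7*n^2 + n + 7
(3) = -6*z^2 + 8*z - 2
(4) = -2*y^2 + 14*y - 20
(5) = 5*a^3 + a^2*(36*b - 62) + a*(36*b^2 - 384*b + 124) - 360*b^2 + 240*b - 40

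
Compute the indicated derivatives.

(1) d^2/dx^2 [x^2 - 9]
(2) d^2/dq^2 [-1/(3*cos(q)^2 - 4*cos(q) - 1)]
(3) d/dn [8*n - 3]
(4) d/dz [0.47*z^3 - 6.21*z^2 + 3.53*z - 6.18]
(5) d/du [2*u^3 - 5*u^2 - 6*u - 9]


(1) = 2
(2) = (-36*sin(q)^4 + 46*sin(q)^2 - 41*cos(q) + 9*cos(3*q) + 28)/(3*sin(q)^2 + 4*cos(q) - 2)^3
(3) = 8
(4) = 1.41*z^2 - 12.42*z + 3.53
(5) = 6*u^2 - 10*u - 6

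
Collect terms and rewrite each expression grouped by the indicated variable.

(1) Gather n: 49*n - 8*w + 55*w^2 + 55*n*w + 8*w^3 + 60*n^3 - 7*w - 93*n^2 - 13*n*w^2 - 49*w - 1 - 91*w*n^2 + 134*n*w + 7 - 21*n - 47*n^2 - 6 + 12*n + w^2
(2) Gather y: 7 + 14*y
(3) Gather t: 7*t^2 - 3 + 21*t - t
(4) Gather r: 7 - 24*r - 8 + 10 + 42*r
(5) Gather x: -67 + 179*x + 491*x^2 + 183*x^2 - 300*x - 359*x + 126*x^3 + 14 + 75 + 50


(1) = 60*n^3 + n^2*(-91*w - 140) + n*(-13*w^2 + 189*w + 40) + 8*w^3 + 56*w^2 - 64*w
(2) = 14*y + 7
(3) = 7*t^2 + 20*t - 3
(4) = 18*r + 9
(5) = 126*x^3 + 674*x^2 - 480*x + 72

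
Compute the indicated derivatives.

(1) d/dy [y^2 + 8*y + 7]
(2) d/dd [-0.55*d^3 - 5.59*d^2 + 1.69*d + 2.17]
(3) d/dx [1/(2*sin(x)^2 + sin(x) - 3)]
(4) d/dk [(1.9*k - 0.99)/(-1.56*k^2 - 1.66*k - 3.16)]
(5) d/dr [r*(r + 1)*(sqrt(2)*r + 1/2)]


(1) = 2*y + 8
(2) = -1.65*d^2 - 11.18*d + 1.69
(3) = -(4*sin(x) + 1)*cos(x)/(-sin(x) + cos(2*x) + 2)^2
(4) = (2.964*k^2 - 3.0888*k - 7.6474)/(2.4336*k^4 + 5.1792*k^3 + 12.6148*k^2 + 10.4912*k + 9.9856)
(5) = 3*sqrt(2)*r^2 + r + 2*sqrt(2)*r + 1/2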